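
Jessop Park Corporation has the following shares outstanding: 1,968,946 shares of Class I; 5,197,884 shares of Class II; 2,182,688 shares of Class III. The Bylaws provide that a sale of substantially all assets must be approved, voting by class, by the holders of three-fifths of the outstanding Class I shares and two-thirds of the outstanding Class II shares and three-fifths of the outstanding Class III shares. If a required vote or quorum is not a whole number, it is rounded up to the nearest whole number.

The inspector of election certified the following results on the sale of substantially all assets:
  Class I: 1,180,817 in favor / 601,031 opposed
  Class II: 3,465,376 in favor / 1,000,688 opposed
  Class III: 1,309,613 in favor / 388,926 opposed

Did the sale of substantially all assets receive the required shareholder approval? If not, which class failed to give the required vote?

Class I: 3/5 of 1968946 = 1181367.60, rounded up to 1181368; 1,181,368 required, 1,180,817 in favor — not approved.
Class II: 2/3 of 5197884 = 3465256; 3,465,256 required, 3,465,376 in favor — approved.
Class III: 3/5 of 2182688 = 1309612.80, rounded up to 1309613; 1,309,613 required, 1,309,613 in favor — approved.

Not approved — the Class I shares did not give the required vote.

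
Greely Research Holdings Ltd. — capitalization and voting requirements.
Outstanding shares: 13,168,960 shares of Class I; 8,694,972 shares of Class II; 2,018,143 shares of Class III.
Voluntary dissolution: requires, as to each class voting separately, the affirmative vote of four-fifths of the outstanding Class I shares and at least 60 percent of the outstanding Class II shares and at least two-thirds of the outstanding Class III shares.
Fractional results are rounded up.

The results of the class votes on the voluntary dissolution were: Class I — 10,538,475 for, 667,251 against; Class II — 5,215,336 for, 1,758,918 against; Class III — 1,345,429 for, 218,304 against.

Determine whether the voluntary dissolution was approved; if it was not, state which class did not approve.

Not approved — the Class II shares did not give the required vote.

Class I: 4/5 of 13168960 = 10535168; 10,535,168 required, 10,538,475 in favor — approved.
Class II: 3/5 of 8694972 = 5216983.20, rounded up to 5216984; 5,216,984 required, 5,215,336 in favor — not approved.
Class III: 2/3 of 2018143 = 1345428.67, rounded up to 1345429; 1,345,429 required, 1,345,429 in favor — approved.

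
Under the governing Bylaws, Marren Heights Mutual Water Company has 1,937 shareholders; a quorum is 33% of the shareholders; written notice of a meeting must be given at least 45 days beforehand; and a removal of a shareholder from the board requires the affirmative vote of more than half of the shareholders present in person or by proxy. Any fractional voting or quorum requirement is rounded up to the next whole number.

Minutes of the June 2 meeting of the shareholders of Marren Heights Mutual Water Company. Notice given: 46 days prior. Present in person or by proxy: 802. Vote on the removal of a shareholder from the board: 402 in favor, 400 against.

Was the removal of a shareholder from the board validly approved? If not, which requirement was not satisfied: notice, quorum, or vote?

Valid — all requirements satisfied.

Notice: 46 days given; 45 required. Satisfied.
Quorum: 33% of 1,937 = 639.21, rounded up to 640; 802 present. Satisfied.
Vote: requires a majority of those present (802); a majority of 802 is 402, so 402 needed; 402 in favor. Satisfied.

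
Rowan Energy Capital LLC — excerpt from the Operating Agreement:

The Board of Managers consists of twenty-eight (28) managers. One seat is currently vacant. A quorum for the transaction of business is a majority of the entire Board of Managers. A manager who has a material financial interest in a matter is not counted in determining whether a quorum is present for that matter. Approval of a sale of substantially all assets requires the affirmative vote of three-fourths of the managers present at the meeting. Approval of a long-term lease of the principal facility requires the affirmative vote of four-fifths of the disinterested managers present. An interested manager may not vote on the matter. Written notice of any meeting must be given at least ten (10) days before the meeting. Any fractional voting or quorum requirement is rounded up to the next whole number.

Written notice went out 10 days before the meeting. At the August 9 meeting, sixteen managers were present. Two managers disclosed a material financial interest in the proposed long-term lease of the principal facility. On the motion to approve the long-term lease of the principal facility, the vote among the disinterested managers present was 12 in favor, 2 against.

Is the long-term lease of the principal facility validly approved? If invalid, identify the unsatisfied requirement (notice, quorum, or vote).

Invalid — quorum requirement not satisfied.

Notice: 10 days given; 10 required (10 ≥ 10). Satisfied.
Quorum: 16 present, but the 2 interested managers do not count, leaving 14. Quorum is 15. Not satisfied.
Vote: the long-term lease of the principal facility requires four-fifths of the disinterested managers present (16 − 2 = 14). 4/5 of 14 = 11.20, rounded up to 12, so 12 affirmative votes are needed; 12 voted in favor. Satisfied. (Moot — without a quorum no business can be validly transacted.)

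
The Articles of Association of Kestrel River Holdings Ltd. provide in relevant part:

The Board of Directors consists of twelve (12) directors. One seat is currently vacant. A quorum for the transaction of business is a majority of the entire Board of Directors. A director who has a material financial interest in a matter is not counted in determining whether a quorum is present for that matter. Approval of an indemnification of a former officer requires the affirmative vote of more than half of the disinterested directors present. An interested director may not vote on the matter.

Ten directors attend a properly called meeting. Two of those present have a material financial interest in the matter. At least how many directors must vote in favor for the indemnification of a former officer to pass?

5

The indemnification of a former officer requires a majority of the disinterested directors present (10 − 2 = 8).
A majority of 8 is 5.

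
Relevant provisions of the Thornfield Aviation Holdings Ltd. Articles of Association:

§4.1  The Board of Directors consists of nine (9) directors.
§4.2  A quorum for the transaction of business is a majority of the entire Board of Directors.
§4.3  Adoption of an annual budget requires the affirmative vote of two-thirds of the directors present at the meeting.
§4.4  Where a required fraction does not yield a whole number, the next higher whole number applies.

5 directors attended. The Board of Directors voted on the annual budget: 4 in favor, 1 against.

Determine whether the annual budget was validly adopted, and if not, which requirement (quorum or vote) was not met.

Quorum: 5 present; quorum is 5. Satisfied.
Vote: the annual budget requires two-thirds of the directors present (5). 2/3 of 5 = 3.33, rounded up to 4, so 4 affirmative votes are needed; 4 voted in favor. Satisfied.

Valid — all requirements satisfied.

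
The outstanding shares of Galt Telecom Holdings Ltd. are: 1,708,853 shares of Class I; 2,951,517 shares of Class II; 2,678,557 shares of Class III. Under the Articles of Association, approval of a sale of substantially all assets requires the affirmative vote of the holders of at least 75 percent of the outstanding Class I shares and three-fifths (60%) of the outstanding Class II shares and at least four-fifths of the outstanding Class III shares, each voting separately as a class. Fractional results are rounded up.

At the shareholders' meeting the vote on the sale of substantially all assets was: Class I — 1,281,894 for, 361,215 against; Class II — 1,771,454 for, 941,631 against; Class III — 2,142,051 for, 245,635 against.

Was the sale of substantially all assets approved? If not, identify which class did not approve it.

Not approved — the Class III shares did not give the required vote.

Class I: 3/4 of 1708853 = 1281639.75, rounded up to 1281640; 1,281,640 required, 1,281,894 in favor — approved.
Class II: 3/5 of 2951517 = 1770910.20, rounded up to 1770911; 1,770,911 required, 1,771,454 in favor — approved.
Class III: 4/5 of 2678557 = 2142845.60, rounded up to 2142846; 2,142,846 required, 2,142,051 in favor — not approved.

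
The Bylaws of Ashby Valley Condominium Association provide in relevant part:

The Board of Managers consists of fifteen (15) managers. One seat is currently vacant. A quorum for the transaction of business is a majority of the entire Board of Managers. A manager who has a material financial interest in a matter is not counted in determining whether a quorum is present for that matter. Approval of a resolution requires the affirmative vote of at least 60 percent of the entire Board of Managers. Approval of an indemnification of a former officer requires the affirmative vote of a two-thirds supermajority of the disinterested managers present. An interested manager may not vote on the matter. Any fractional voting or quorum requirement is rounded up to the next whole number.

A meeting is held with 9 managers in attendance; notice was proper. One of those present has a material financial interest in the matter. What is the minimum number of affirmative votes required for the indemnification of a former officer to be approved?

6

The indemnification of a former officer requires two-thirds of the disinterested managers present (9 − 1 = 8).
2/3 of 8 = 5.33, rounded up to 6.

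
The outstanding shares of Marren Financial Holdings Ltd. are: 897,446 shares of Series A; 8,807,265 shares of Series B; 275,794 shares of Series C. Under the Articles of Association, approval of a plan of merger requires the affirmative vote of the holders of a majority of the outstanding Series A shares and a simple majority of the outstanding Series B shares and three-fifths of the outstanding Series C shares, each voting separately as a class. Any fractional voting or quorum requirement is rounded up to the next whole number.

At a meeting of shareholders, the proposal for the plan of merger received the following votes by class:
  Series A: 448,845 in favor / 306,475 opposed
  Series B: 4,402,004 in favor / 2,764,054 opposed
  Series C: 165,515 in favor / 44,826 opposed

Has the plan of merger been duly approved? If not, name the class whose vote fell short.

Series A: a majority of 897446 is 448724; 448,724 required, 448,845 in favor — approved.
Series B: a majority of 8807265 is 4403633; 4,403,633 required, 4,402,004 in favor — not approved.
Series C: 3/5 of 275794 = 165476.40, rounded up to 165477; 165,477 required, 165,515 in favor — approved.

Not approved — the Series B shares did not give the required vote.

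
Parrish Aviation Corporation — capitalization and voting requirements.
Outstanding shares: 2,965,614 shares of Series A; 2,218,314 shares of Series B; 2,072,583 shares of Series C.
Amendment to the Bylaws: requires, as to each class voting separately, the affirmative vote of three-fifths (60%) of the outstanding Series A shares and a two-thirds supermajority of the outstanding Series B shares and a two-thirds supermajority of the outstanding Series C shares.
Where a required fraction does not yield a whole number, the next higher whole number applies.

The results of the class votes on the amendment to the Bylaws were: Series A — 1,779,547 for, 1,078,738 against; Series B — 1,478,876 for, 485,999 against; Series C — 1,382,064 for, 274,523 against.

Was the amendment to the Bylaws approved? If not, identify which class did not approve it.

Series A: 3/5 of 2965614 = 1779368.40, rounded up to 1779369; 1,779,369 required, 1,779,547 in favor — approved.
Series B: 2/3 of 2218314 = 1478876; 1,478,876 required, 1,478,876 in favor — approved.
Series C: 2/3 of 2072583 = 1381722; 1,381,722 required, 1,382,064 in favor — approved.

Approved — every class gave the required vote.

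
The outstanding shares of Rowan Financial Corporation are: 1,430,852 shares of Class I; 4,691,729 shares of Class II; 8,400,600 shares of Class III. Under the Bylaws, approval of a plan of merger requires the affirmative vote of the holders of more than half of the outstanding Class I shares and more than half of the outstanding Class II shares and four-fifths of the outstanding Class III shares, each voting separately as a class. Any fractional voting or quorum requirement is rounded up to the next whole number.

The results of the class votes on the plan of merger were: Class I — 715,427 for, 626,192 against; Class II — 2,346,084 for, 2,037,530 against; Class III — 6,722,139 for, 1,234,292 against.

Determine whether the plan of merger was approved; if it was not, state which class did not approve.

Approved — every class gave the required vote.

Class I: a majority of 1430852 is 715427; 715,427 required, 715,427 in favor — approved.
Class II: a majority of 4691729 is 2345865; 2,345,865 required, 2,346,084 in favor — approved.
Class III: 4/5 of 8400600 = 6720480; 6,720,480 required, 6,722,139 in favor — approved.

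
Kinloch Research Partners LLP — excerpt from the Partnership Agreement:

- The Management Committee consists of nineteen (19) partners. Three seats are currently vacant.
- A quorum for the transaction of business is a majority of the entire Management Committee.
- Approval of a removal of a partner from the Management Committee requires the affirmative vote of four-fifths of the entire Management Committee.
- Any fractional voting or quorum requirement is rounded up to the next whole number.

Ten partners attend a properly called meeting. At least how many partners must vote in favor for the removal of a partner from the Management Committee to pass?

16

The removal of a partner from the Management Committee requires four-fifths of the entire Management Committee (19).
4/5 of 19 = 15.20, rounded up to 16.
(Only 10 can vote, so the removal of a partner from the Management Committee cannot pass at this meeting, but the required vote is still 16.)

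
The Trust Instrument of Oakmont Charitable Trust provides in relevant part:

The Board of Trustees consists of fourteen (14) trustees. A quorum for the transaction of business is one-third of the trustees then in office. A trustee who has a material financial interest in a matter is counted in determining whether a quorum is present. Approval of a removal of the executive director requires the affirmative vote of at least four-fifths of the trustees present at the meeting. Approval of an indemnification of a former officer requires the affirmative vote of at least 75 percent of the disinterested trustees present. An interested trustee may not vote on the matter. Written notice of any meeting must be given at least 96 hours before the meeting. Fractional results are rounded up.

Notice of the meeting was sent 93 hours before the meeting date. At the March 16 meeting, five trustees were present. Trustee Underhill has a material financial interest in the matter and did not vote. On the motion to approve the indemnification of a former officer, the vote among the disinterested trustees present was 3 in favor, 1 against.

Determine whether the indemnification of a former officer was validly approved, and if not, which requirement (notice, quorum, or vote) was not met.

Notice: 93 hours given; 96 required (93 < 96). Not satisfied.
Quorum: 5 present (interested trustees count toward quorum); quorum is 5. Satisfied.
Vote: the indemnification of a former officer requires three-fourths of the disinterested trustees present (5 − 1 = 4). 3/4 of 4 = 3, so 3 affirmative votes are needed; 3 voted in favor. Satisfied.

Invalid — notice requirement not satisfied.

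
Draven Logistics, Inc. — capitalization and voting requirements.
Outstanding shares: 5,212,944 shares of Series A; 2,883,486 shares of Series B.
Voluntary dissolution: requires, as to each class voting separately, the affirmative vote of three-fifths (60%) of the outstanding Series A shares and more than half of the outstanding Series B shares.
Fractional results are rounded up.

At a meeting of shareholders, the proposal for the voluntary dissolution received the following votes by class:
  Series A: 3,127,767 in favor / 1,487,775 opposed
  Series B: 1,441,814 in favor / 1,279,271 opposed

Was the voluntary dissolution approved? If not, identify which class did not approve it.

Series A: 3/5 of 5212944 = 3127766.40, rounded up to 3127767; 3,127,767 required, 3,127,767 in favor — approved.
Series B: a majority of 2883486 is 1441744; 1,441,744 required, 1,441,814 in favor — approved.

Approved — every class gave the required vote.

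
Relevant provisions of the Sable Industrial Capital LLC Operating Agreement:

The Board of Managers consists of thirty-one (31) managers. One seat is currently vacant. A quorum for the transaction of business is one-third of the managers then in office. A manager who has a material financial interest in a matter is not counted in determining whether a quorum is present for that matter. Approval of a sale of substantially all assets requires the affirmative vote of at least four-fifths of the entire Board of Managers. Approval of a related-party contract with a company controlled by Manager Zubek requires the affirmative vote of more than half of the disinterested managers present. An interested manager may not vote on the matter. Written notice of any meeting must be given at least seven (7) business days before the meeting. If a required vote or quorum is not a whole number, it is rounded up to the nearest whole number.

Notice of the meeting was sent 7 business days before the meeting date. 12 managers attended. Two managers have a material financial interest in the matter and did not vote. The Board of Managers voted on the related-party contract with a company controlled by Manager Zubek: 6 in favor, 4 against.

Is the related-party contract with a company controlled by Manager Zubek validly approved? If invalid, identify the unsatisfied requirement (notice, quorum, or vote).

Notice: 7 business days given; 7 required (7 ≥ 7). Satisfied.
Quorum: 12 present, but the 2 interested managers do not count, leaving 10. Quorum is 10. Satisfied.
Vote: the related-party contract with a company controlled by Manager Zubek requires a majority of the disinterested managers present (12 − 2 = 10). A majority of 10 is 6, so 6 affirmative votes are needed; 6 voted in favor. Satisfied.

Valid — all requirements satisfied.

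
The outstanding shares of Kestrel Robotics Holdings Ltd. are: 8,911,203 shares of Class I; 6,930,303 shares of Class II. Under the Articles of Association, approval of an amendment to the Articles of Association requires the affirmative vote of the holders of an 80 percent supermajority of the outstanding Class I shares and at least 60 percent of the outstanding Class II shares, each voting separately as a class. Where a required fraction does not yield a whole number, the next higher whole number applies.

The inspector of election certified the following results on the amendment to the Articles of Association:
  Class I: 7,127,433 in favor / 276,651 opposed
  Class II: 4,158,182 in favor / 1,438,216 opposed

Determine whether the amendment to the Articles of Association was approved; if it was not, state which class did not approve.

Not approved — the Class I shares did not give the required vote.

Class I: 4/5 of 8911203 = 7128962.40, rounded up to 7128963; 7,128,963 required, 7,127,433 in favor — not approved.
Class II: 3/5 of 6930303 = 4158181.80, rounded up to 4158182; 4,158,182 required, 4,158,182 in favor — approved.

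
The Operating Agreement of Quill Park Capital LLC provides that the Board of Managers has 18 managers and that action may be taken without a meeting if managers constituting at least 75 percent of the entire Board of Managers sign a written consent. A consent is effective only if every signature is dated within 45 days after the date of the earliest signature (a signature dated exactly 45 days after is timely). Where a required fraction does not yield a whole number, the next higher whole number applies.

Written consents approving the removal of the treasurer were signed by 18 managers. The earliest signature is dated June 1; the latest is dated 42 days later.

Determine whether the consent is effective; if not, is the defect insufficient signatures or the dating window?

Effective — both the signature and dating-window requirements are satisfied.

Signatures required: at least 75 percent of 18 — 3/4 of 18 = 13.50, rounded up to 14, so 14 needed; 18 signed. Sufficient.
Dating window: the latest signature is 42 days after the earliest; the limit is 45 days. Within the window.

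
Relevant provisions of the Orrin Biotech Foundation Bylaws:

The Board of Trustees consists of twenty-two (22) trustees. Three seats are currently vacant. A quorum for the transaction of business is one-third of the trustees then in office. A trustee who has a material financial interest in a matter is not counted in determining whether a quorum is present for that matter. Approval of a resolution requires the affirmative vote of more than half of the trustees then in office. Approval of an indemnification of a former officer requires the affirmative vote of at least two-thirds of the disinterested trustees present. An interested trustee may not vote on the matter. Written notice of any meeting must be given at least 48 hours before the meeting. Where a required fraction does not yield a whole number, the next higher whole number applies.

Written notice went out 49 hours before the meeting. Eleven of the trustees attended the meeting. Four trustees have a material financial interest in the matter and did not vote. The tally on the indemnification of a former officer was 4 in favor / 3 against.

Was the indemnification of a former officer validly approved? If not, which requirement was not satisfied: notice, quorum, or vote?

Invalid — vote requirement not satisfied.

Notice: 49 hours given; 48 required (49 ≥ 48). Satisfied.
Quorum: 11 present, but the 4 interested trustees do not count, leaving 7. Quorum is 7. Satisfied.
Vote: the indemnification of a former officer requires two-thirds of the disinterested trustees present (11 − 4 = 7). 2/3 of 7 = 4.67, rounded up to 5, so 5 affirmative votes are needed; 4 voted in favor. Not satisfied.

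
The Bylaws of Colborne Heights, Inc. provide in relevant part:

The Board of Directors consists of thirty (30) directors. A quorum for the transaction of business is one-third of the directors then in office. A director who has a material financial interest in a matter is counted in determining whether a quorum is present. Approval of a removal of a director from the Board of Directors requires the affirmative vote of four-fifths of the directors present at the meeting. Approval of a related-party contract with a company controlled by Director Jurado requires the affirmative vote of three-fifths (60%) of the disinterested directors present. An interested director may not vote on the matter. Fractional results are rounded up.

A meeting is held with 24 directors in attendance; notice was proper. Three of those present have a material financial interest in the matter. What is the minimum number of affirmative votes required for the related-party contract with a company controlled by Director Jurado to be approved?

The related-party contract with a company controlled by Director Jurado requires three-fifths of the disinterested directors present (24 − 3 = 21).
3/5 of 21 = 12.60, rounded up to 13.

13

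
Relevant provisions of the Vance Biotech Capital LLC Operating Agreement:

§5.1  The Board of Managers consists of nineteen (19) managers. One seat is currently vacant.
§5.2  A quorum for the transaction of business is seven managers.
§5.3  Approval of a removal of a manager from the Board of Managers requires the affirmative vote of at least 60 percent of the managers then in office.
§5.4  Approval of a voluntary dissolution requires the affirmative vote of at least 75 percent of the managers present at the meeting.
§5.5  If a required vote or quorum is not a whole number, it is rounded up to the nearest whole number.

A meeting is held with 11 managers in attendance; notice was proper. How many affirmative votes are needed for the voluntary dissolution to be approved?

The voluntary dissolution requires three-fourths of the managers present (11).
3/4 of 11 = 8.25, rounded up to 9.

9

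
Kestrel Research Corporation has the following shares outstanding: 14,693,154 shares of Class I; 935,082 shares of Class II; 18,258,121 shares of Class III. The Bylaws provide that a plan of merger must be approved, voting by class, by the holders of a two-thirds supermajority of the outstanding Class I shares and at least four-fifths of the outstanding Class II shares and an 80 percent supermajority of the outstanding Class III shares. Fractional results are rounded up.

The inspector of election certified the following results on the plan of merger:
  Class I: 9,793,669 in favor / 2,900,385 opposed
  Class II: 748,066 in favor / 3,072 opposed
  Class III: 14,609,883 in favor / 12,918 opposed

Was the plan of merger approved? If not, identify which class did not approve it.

Class I: 2/3 of 14693154 = 9795436; 9,795,436 required, 9,793,669 in favor — not approved.
Class II: 4/5 of 935082 = 748065.60, rounded up to 748066; 748,066 required, 748,066 in favor — approved.
Class III: 4/5 of 18258121 = 14606496.80, rounded up to 14606497; 14,606,497 required, 14,609,883 in favor — approved.

Not approved — the Class I shares did not give the required vote.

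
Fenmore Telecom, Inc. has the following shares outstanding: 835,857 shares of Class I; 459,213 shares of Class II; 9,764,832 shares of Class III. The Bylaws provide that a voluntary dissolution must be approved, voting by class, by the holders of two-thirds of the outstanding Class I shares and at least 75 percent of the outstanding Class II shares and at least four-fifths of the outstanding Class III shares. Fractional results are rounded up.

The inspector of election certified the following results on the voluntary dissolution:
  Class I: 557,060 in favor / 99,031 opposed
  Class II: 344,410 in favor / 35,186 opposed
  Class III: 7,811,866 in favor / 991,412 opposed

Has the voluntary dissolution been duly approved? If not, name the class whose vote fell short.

Class I: 2/3 of 835857 = 557238; 557,238 required, 557,060 in favor — not approved.
Class II: 3/4 of 459213 = 344409.75, rounded up to 344410; 344,410 required, 344,410 in favor — approved.
Class III: 4/5 of 9764832 = 7811865.60, rounded up to 7811866; 7,811,866 required, 7,811,866 in favor — approved.

Not approved — the Class I shares did not give the required vote.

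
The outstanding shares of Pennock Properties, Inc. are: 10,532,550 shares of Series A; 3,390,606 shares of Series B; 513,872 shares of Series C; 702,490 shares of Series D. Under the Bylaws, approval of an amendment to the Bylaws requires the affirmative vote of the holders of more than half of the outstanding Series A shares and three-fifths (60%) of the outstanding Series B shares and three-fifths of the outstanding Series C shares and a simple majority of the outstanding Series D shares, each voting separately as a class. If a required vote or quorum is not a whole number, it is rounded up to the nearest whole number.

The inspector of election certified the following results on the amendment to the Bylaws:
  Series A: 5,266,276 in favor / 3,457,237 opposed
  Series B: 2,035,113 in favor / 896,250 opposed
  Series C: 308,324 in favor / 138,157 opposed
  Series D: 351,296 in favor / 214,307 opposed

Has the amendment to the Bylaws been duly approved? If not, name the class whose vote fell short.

Approved — every class gave the required vote.

Series A: a majority of 10532550 is 5266276; 5,266,276 required, 5,266,276 in favor — approved.
Series B: 3/5 of 3390606 = 2034363.60, rounded up to 2034364; 2,034,364 required, 2,035,113 in favor — approved.
Series C: 3/5 of 513872 = 308323.20, rounded up to 308324; 308,324 required, 308,324 in favor — approved.
Series D: a majority of 702490 is 351246; 351,246 required, 351,296 in favor — approved.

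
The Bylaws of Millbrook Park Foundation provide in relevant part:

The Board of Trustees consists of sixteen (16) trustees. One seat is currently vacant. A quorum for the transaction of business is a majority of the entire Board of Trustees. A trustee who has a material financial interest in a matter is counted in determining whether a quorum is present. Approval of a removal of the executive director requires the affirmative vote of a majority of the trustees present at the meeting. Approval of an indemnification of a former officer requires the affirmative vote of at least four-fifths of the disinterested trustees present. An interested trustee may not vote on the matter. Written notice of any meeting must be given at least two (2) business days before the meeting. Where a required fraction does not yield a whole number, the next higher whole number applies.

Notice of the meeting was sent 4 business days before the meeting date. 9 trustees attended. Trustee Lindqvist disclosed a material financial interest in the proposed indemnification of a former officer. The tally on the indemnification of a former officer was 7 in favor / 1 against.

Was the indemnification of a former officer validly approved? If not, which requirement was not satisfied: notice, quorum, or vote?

Valid — all requirements satisfied.

Notice: 4 business days given; 2 required (4 ≥ 2). Satisfied.
Quorum: 9 present (interested trustees count toward quorum); quorum is 9. Satisfied.
Vote: the indemnification of a former officer requires four-fifths of the disinterested trustees present (9 − 1 = 8). 4/5 of 8 = 6.40, rounded up to 7, so 7 affirmative votes are needed; 7 voted in favor. Satisfied.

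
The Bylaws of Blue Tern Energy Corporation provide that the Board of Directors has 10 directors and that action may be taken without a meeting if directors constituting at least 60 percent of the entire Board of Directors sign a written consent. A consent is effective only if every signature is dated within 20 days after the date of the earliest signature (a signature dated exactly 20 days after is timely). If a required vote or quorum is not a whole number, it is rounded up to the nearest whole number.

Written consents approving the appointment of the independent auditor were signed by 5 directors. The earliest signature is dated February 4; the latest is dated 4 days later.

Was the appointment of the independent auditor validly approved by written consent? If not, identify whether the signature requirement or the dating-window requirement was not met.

Not effective — insufficient signatures.

Signatures required: at least 60 percent of 10 — 3/5 of 10 = 6, so 6 needed; 5 signed. Insufficient.
Dating window: the latest signature is 4 days after the earliest; the limit is 20 days. Within the window.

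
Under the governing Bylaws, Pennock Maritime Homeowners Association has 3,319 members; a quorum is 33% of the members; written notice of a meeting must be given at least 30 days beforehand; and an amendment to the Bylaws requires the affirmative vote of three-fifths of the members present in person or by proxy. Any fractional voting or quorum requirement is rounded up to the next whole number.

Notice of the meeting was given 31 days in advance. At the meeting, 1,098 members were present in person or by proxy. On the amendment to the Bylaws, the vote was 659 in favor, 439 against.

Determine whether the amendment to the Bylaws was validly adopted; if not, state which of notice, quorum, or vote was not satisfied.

Notice: 31 days given; 30 required. Satisfied.
Quorum: 33% of 3,319 = 1,095.27, rounded up to 1,096; 1,098 present. Satisfied.
Vote: requires three-fifths of those present (1,098); 3/5 of 1098 = 658.80, rounded up to 659, so 659 needed; 659 in favor. Satisfied.

Valid — all requirements satisfied.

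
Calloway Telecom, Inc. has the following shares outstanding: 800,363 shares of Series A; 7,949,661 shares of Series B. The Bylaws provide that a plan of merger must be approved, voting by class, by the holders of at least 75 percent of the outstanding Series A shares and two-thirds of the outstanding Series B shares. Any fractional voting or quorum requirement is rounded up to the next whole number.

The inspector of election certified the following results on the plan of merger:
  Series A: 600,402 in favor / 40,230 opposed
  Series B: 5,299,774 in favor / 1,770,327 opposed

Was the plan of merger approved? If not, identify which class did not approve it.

Approved — every class gave the required vote.

Series A: 3/4 of 800363 = 600272.25, rounded up to 600273; 600,273 required, 600,402 in favor — approved.
Series B: 2/3 of 7949661 = 5299774; 5,299,774 required, 5,299,774 in favor — approved.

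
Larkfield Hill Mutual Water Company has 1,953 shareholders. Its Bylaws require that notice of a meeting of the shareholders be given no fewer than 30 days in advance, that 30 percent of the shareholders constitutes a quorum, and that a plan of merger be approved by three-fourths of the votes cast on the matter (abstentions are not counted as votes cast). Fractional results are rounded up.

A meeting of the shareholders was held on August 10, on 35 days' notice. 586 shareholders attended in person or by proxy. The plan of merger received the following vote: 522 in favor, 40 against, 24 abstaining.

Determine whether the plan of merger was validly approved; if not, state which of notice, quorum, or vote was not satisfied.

Notice: 35 days given; 30 required. Satisfied.
Quorum: 30% of 1,953 = 585.90, rounded up to 586; 586 present. Satisfied.
Vote: requires three-fourths of the votes cast (586 − 24 abstaining = 562); 3/4 of 562 = 421.50, rounded up to 422, so 422 needed; 522 in favor. Satisfied.

Valid — all requirements satisfied.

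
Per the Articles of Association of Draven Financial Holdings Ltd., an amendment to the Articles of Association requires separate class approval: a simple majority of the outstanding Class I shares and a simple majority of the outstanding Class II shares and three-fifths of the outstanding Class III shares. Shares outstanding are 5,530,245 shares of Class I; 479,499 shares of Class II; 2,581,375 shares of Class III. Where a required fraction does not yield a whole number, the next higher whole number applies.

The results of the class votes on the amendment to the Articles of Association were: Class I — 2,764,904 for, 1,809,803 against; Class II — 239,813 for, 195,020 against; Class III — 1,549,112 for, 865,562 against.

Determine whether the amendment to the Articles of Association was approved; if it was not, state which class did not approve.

Not approved — the Class I shares did not give the required vote.

Class I: a majority of 5530245 is 2765123; 2,765,123 required, 2,764,904 in favor — not approved.
Class II: a majority of 479499 is 239750; 239,750 required, 239,813 in favor — approved.
Class III: 3/5 of 2581375 = 1548825; 1,548,825 required, 1,549,112 in favor — approved.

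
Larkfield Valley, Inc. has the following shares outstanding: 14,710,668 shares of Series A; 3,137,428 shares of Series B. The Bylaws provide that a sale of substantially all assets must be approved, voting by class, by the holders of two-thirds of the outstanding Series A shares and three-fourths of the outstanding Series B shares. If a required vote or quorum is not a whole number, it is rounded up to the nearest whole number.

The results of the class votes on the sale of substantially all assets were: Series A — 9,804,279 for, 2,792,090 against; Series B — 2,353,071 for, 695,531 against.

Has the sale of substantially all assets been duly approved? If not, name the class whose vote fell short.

Series A: 2/3 of 14710668 = 9807112; 9,807,112 required, 9,804,279 in favor — not approved.
Series B: 3/4 of 3137428 = 2353071; 2,353,071 required, 2,353,071 in favor — approved.

Not approved — the Series A shares did not give the required vote.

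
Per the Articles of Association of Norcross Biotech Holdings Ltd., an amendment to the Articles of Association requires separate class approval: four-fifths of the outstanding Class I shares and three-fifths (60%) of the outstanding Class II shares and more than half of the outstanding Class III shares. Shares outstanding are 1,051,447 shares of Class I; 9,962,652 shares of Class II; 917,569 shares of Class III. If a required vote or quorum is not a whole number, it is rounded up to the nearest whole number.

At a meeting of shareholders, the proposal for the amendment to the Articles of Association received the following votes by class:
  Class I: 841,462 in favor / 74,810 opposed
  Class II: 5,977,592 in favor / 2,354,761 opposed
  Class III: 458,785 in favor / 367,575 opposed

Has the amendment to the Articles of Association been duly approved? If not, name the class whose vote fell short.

Class I: 4/5 of 1051447 = 841157.60, rounded up to 841158; 841,158 required, 841,462 in favor — approved.
Class II: 3/5 of 9962652 = 5977591.20, rounded up to 5977592; 5,977,592 required, 5,977,592 in favor — approved.
Class III: a majority of 917569 is 458785; 458,785 required, 458,785 in favor — approved.

Approved — every class gave the required vote.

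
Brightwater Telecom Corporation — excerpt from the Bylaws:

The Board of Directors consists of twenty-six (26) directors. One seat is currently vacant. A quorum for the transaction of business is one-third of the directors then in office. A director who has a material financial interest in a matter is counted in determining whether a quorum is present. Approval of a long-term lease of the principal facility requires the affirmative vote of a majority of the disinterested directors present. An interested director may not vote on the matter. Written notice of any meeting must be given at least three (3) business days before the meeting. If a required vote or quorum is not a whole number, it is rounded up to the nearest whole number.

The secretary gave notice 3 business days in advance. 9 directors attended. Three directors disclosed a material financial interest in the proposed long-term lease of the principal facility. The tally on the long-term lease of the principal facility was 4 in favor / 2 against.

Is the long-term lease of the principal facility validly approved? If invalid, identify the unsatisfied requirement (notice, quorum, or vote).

Valid — all requirements satisfied.

Notice: 3 business days given; 3 required (3 ≥ 3). Satisfied.
Quorum: 9 present (interested directors count toward quorum); quorum is 9. Satisfied.
Vote: the long-term lease of the principal facility requires a majority of the disinterested directors present (9 − 3 = 6). A majority of 6 is 4, so 4 affirmative votes are needed; 4 voted in favor. Satisfied.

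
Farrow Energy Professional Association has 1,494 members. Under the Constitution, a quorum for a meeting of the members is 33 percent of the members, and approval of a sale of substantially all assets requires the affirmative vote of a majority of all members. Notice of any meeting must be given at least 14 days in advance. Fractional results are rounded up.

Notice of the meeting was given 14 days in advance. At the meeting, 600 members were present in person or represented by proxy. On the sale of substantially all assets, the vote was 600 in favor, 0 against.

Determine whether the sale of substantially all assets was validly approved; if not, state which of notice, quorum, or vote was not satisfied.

Notice: 14 days given; 14 required. Satisfied.
Quorum: 33% of 1,494 = 493.02, rounded up to 494; 600 present. Satisfied.
Vote: requires a majority of all members (1,494); a majority of 1494 is 748, so 748 needed; 600 in favor. Not satisfied.

Invalid — vote requirement not satisfied.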